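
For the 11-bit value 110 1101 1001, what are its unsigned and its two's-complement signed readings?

Unsigned: 11011011001 = 1753.
Signed: MSB=1 → 1753 − 2048 = -295.

unsigned = 1753, signed = -295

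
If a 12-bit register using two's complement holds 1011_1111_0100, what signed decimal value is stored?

MSB is 1, so the value is negative.
Unsigned reading: 3060. Subtract 2^12 = 4096: 3060 − 4096 = -1036.

-1036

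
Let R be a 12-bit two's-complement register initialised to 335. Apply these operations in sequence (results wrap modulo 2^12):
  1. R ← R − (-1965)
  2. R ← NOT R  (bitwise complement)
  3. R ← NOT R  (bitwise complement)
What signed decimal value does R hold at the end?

Start: R = 335 = 000101001111.
R = 335 − (-1965) = 2300; wraps to -1796 = 100011111100
R = NOT 100011111100 = 011100000011 = 1795
R = NOT 011100000011 = 100011111100 = -1796

-1796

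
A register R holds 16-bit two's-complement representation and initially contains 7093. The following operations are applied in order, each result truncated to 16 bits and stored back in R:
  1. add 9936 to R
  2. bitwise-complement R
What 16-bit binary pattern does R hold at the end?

1011110101111010

Start: R = 7093 = 0001101110110101.
R = 7093 + 9936 = 17029 = 0100001010000101
R = NOT 0100001010000101 = 1011110101111010 = -17030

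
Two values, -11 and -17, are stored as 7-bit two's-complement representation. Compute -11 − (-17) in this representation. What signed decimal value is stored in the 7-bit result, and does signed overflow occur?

-11 → 1110101
-17 → 1101111
Subtract via negate-and-add: invert 1101111 + 1 = 0010001 (i.e. 17).
  1110101
+ 0010001
= 0000110  (discard carry-out 1)
Result 0000110: MSB = 0 → value 6.
Addends (after negating the subtrahend) have opposite signs, so signed overflow cannot occur.

6; no overflow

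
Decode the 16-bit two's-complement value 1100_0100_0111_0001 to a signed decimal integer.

MSB is 1, so the value is negative.
Unsigned reading: 50289. Subtract 2^16 = 65536: 50289 − 65536 = -15247.

-15247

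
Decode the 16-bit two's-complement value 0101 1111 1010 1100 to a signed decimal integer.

24492

MSB is 0, so the value is non-negative: 0101111110101100 = 24492.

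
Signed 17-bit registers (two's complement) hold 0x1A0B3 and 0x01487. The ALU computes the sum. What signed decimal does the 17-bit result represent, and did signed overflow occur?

-19142; no overflow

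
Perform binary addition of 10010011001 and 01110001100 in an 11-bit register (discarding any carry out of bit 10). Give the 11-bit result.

00000100101

  10010011001
+ 01110001100
= 00000100101  (discard carry-out 1)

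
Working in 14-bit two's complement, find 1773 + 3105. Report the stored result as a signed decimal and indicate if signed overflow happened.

1773 → 00011011101101
3105 → 00110000100001
  00011011101101
+ 00110000100001
= 01001100001110
Result 01001100001110: MSB = 0 → value 4878.
Both addends are non-negative and so is the stored result: no signed overflow.

4878; no overflow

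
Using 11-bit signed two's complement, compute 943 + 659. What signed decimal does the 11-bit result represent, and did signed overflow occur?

-446; overflow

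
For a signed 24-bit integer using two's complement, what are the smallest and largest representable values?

Minimum: −2^23 = -8388608.
Maximum: 2^23 − 1 = 8388607.

min = -8388608, max = 8388607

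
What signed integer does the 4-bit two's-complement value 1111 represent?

MSB is 1, so the value is negative.
Unsigned reading: 15. Subtract 2^4 = 16: 15 − 16 = -1.

-1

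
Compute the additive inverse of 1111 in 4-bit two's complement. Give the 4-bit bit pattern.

0001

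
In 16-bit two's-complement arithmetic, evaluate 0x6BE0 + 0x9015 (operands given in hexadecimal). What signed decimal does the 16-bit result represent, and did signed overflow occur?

-1035; no overflow

0x6BE0 = 0110101111100000 = 27616 (signed)
0x9015 = 1001000000010101 = -28651 (signed)
  0110101111100000
+ 1001000000010101
= 1111101111110101
Result 1111101111110101: MSB = 1 → 64501 − 65536 = -1035.
Addends have opposite signs, so signed overflow cannot occur.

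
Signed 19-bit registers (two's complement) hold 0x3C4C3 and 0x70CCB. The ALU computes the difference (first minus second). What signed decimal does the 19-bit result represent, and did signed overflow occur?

0x3C4C3 = 0111100010011000011 = 246979 (signed)
0x70CCB = 1110000110011001011 = -62261 (signed)
Subtract via negate-and-add: invert 1110000110011001011 + 1 = 0001111001100110101 (i.e. 62261).
  0111100010011000011
+ 0001111001100110101
= 1001011011111111000
Result 1001011011111111000: MSB = 1 → 309240 − 524288 = -215048.
Both addends (after negating the subtrahend) are non-negative but the stored result is negative: signed overflow. The true value 246979 − (-62261) = 309240 lies outside [-262144, 262143].

-215048; overflow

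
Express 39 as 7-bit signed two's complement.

0100111

39 is non-negative, so write it directly in 7 bits: 0100111.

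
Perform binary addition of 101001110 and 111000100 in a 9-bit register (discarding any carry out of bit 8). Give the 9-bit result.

  101001110
+ 111000100
= 100010010  (discard carry-out 1)

100010010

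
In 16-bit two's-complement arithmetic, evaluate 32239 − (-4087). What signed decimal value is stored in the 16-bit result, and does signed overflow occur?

32239 → 0111110111101111
-4087 → 1111000000001001
Subtract via negate-and-add: invert 1111000000001001 + 1 = 0000111111110111 (i.e. 4087).
  0111110111101111
+ 0000111111110111
= 1000110111100110
Result 1000110111100110: MSB = 1 → 36326 − 65536 = -29210.
Both addends (after negating the subtrahend) are non-negative but the stored result is negative: signed overflow. The true value 32239 − (-4087) = 36326 lies outside [-32768, 32767].

-29210; overflow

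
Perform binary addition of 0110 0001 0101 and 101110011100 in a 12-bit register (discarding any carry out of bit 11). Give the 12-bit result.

000110110001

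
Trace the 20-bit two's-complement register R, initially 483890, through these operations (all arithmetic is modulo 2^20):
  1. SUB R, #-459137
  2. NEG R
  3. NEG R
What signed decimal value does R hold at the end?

-105549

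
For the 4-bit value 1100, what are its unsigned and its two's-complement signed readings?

unsigned = 12, signed = -4

Unsigned: 1100 = 12.
Signed: MSB=1 → 12 − 16 = -4.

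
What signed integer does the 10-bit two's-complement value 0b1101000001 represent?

-191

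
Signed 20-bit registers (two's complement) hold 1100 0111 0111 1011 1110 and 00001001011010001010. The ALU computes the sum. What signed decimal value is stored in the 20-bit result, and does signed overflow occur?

-192952; no overflow

1100 0111 0111 1011 1110 → 11000111011110111110 = -231490 (signed)
00001001011010001010 = 38538 (signed)
  11000111011110111110
+ 00001001011010001010
= 11010000111001001000
Result 11010000111001001000: MSB = 1 → 855624 − 1048576 = -192952.
Addends have opposite signs, so signed overflow cannot occur.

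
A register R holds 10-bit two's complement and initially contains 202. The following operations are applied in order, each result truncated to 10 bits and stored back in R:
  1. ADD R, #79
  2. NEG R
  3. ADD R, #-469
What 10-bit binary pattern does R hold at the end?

0100010010

Start: R = 202 = 0011001010.
R = 202 + 79 = 281 = 0100011001
R = −(281) = -281 = 1011100111
R = -281 + (-469) = -750; wraps to 274 = 0100010010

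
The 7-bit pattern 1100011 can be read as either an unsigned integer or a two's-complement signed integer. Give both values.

Unsigned: 1100011 = 99.
Signed: MSB=1 → 99 − 128 = -29.

unsigned = 99, signed = -29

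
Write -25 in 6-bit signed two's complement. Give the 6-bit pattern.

|-25| = 25 = 011001 in 6 bits.
Invert the bits: 100110. Add 1: 100111.

100111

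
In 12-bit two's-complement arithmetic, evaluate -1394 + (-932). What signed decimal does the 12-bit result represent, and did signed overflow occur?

1770; overflow

-1394 → 101010001110
-932 → 110001011100
  101010001110
+ 110001011100
= 011011101010  (discard carry-out 1)
Result 011011101010: MSB = 0 → value 1770.
Both addends are negative but the stored result is non-negative: signed overflow. The true value -1394 + (-932) = -2326 lies outside [-2048, 2047].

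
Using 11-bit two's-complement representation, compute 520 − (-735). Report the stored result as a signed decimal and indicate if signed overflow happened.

-793; overflow

520 → 01000001000
-735 → 10100100001
Subtract via negate-and-add: invert 10100100001 + 1 = 01011011111 (i.e. 735).
  01000001000
+ 01011011111
= 10011100111
Result 10011100111: MSB = 1 → 1255 − 2048 = -793.
Both addends (after negating the subtrahend) are non-negative but the stored result is negative: signed overflow. The true value 520 − (-735) = 1255 lies outside [-1024, 1023].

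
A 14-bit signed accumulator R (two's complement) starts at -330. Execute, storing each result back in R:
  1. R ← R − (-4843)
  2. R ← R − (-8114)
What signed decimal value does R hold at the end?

Start: R = -330 = 11111010110110.
R = -330 − (-4843) = 4513 = 01000110100001
R = 4513 − (-8114) = 12627; wraps to -3757 = 11000101010011

-3757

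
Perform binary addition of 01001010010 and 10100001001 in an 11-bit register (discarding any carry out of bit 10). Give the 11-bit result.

11101011011

  01001010010
+ 10100001001
= 11101011011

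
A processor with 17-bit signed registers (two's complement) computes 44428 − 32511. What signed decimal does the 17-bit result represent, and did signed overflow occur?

11917; no overflow

44428 → 01010110110001100
32511 → 00111111011111111
Subtract via negate-and-add: invert 00111111011111111 + 1 = 11000000100000001 (i.e. -32511).
  01010110110001100
+ 11000000100000001
= 00010111010001101  (discard carry-out 1)
Result 00010111010001101: MSB = 0 → value 11917.
Addends (after negating the subtrahend) have opposite signs, so signed overflow cannot occur.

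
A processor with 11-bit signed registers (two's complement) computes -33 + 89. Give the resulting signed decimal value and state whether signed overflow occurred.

56; no overflow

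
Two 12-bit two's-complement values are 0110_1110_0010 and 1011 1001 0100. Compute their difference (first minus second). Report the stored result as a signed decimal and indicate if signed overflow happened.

-1202; overflow

0110_1110_0010 → 011011100010 = 1762 (signed)
1011 1001 0100 → 101110010100 = -1132 (signed)
Subtract via negate-and-add: invert 101110010100 + 1 = 010001101100 (i.e. 1132).
  011011100010
+ 010001101100
= 101101001110
Result 101101001110: MSB = 1 → 2894 − 4096 = -1202.
Both addends (after negating the subtrahend) are non-negative but the stored result is negative: signed overflow. The true value 1762 − (-1132) = 2894 lies outside [-2048, 2047].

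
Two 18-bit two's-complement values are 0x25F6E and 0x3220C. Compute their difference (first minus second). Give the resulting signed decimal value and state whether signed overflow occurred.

0x25F6E = 100101111101101110 = -106642 (signed)
0x3220C = 110010001000001100 = -56820 (signed)
Subtract via negate-and-add: invert 110010001000001100 + 1 = 001101110111110100 (i.e. 56820).
  100101111101101110
+ 001101110111110100
= 110011110101100010
Result 110011110101100010: MSB = 1 → 212322 − 262144 = -49822.
Addends (after negating the subtrahend) have opposite signs, so signed overflow cannot occur.

-49822; no overflow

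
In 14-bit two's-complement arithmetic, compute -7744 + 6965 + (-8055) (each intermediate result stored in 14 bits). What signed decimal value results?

-7744 + 6965 = -779 (11110011110101)
-779 + (-8055) = -8834 → wraps to 7550 (01110101111110)

7550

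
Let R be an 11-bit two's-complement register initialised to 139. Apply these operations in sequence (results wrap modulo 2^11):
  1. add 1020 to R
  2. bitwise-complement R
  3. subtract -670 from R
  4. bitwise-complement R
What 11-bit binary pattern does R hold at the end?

00111101001

Start: R = 139 = 00010001011.
R = 139 + 1020 = 1159; wraps to -889 = 10010000111
R = NOT 10010000111 = 01101111000 = 888
R = 888 − (-670) = 1558; wraps to -490 = 11000010110
R = NOT 11000010110 = 00111101001 = 489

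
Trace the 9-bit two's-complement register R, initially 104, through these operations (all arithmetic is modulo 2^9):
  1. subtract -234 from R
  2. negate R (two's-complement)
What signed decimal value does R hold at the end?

174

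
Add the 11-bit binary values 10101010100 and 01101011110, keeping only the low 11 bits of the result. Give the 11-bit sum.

  10101010100
+ 01101011110
= 00010110010  (discard carry-out 1)

00010110010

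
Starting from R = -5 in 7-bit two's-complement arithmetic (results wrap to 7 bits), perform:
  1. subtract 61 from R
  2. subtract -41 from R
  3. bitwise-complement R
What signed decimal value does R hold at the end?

Start: R = -5 = 1111011.
R = -5 − 61 = -66; wraps to 62 = 0111110
R = 62 − (-41) = 103; wraps to -25 = 1100111
R = NOT 1100111 = 0011000 = 24

24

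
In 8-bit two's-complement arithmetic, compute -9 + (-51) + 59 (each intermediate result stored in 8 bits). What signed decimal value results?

-9 + (-51) = -60 (11000100)
-60 + 59 = -1 (11111111)

-1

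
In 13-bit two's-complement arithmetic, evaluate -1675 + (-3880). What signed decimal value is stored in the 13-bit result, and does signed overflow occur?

2637; overflow

-1675 → 1100101110101
-3880 → 1000011011000
  1100101110101
+ 1000011011000
= 0101001001101  (discard carry-out 1)
Result 0101001001101: MSB = 0 → value 2637.
Both addends are negative but the stored result is non-negative: signed overflow. The true value -1675 + (-3880) = -5555 lies outside [-4096, 4095].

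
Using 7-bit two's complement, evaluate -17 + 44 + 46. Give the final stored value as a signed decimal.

-55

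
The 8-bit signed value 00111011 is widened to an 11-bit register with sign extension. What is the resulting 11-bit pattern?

00000111011

MSB of 00111011 is 0; replicate it into the new high bits.
000|00111011 → 00000111011 (still 59).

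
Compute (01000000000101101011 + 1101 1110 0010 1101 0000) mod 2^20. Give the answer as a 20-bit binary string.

  01000000000101101011
+ 11011110001011010000
= 00011110010000111011  (discard carry-out 1)

00011110010000111011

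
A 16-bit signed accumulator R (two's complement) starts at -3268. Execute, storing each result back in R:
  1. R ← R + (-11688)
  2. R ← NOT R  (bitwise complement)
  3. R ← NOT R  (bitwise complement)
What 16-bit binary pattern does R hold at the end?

Start: R = -3268 = 1111001100111100.
R = -3268 + (-11688) = -14956 = 1100010110010100
R = NOT 1100010110010100 = 0011101001101011 = 14955
R = NOT 0011101001101011 = 1100010110010100 = -14956

1100010110010100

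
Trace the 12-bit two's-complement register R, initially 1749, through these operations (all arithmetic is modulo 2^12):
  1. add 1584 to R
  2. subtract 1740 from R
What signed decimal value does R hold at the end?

1593

Start: R = 1749 = 011011010101.
R = 1749 + 1584 = 3333; wraps to -763 = 110100000101
R = -763 − 1740 = -2503; wraps to 1593 = 011000111001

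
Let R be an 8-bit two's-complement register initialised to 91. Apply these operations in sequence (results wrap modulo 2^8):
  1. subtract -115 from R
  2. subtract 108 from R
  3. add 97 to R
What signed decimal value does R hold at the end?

-61

Start: R = 91 = 01011011.
R = 91 − (-115) = 206; wraps to -50 = 11001110
R = -50 − 108 = -158; wraps to 98 = 01100010
R = 98 + 97 = 195; wraps to -61 = 11000011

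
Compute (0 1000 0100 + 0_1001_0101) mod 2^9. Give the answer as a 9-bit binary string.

100011001

  010000100
+ 010010101
= 100011001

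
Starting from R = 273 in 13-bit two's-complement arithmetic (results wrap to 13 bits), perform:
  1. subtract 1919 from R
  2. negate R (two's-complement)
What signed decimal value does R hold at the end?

Start: R = 273 = 0000100010001.
R = 273 − 1919 = -1646 = 1100110010010
R = −(-1646) = 1646 = 0011001101110

1646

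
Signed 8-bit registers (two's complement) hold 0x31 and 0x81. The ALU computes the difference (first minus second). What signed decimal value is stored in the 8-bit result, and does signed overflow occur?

0x31 = 00110001 = 49 (signed)
0x81 = 10000001 = -127 (signed)
Subtract via negate-and-add: invert 10000001 + 1 = 01111111 (i.e. 127).
  00110001
+ 01111111
= 10110000
Result 10110000: MSB = 1 → 176 − 256 = -80.
Both addends (after negating the subtrahend) are non-negative but the stored result is negative: signed overflow. The true value 49 − (-127) = 176 lies outside [-128, 127].

-80; overflow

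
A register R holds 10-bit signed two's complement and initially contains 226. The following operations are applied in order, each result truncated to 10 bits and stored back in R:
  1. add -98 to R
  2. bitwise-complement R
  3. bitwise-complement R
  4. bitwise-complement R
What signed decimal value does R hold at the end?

Start: R = 226 = 0011100010.
R = 226 + (-98) = 128 = 0010000000
R = NOT 0010000000 = 1101111111 = -129
R = NOT 1101111111 = 0010000000 = 128
R = NOT 0010000000 = 1101111111 = -129

-129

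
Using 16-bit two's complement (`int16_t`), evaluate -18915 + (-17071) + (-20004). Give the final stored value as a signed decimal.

9546

-18915 + (-17071) = -35986 → wraps to 29550 (0111001101101110)
29550 + (-20004) = 9546 (0010010101001010)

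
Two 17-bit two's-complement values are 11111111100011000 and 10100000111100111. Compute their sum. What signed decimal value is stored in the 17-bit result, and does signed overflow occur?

11111111100011000 = -232 (signed)
10100000111100111 = -48665 (signed)
  11111111100011000
+ 10100000111100111
= 10100000011111111  (discard carry-out 1)
Result 10100000011111111: MSB = 1 → 82175 − 131072 = -48897.
Both addends are negative and so is the stored result: no signed overflow.

-48897; no overflow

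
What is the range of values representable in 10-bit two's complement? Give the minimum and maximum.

Minimum: −2^9 = -512.
Maximum: 2^9 − 1 = 511.

min = -512, max = 511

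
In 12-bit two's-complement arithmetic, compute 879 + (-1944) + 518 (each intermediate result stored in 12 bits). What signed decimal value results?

879 + (-1944) = -1065 (101111010111)
-1065 + 518 = -547 (110111011101)

-547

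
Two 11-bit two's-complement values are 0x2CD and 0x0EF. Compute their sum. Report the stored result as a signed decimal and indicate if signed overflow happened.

0x2CD = 01011001101 = 717 (signed)
0x0EF = 00011101111 = 239 (signed)
  01011001101
+ 00011101111
= 01110111100
Result 01110111100: MSB = 0 → value 956.
Both addends are non-negative and so is the stored result: no signed overflow.

956; no overflow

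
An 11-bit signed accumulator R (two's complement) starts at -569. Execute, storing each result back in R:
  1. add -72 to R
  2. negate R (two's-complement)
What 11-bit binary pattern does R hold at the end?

01010000001

Start: R = -569 = 10111000111.
R = -569 + (-72) = -641 = 10101111111
R = −(-641) = 641 = 01010000001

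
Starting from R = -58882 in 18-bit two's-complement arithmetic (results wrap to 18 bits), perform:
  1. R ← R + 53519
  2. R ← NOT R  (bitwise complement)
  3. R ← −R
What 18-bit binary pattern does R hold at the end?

111110101100001110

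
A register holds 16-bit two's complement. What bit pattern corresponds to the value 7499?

7499 is non-negative, so write it directly in 16 bits: 0001110101001011.

0001110101001011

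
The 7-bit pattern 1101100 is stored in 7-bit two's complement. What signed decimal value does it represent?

MSB is 1, so the value is negative.
Unsigned reading: 108. Subtract 2^7 = 128: 108 − 128 = -20.

-20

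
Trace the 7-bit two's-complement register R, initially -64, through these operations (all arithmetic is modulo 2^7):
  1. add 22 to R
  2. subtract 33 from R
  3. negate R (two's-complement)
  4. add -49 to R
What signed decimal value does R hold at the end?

26

Start: R = -64 = 1000000.
R = -64 + 22 = -42 = 1010110
R = -42 − 33 = -75; wraps to 53 = 0110101
R = −(53) = -53 = 1001011
R = -53 + (-49) = -102; wraps to 26 = 0011010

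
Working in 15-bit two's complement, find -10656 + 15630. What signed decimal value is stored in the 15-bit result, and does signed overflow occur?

4974; no overflow

-10656 → 101011001100000
15630 → 011110100001110
  101011001100000
+ 011110100001110
= 001001101101110  (discard carry-out 1)
Result 001001101101110: MSB = 0 → value 4974.
Addends have opposite signs, so signed overflow cannot occur.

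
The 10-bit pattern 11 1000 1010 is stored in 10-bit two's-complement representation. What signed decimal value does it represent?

-118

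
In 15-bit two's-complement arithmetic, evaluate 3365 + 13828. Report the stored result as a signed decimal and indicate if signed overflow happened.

-15575; overflow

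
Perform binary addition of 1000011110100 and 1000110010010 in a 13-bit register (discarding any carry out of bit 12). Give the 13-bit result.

  1000011110100
+ 1000110010010
= 0001010000110  (discard carry-out 1)

0001010000110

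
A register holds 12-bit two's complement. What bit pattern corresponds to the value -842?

|-842| = 842 = 001101001010 in 12 bits.
Invert the bits: 110010110101. Add 1: 110010110110.
Check: 110010110110 reads as 3254 − 4096 = -842.

110010110110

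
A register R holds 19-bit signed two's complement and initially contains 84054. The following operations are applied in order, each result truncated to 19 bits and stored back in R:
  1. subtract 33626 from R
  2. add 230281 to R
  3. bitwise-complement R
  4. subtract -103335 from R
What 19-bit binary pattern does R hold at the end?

Start: R = 84054 = 0010100100001010110.
R = 84054 − 33626 = 50428 = 0001100010011111100
R = 50428 + 230281 = 280709; wraps to -243579 = 1000100100010000101
R = NOT 1000100100010000101 = 0111011011101111010 = 243578
R = 243578 − (-103335) = 346913; wraps to -177375 = 1010100101100100001

1010100101100100001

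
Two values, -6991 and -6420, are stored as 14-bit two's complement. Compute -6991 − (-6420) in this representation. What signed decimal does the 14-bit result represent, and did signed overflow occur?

-571; no overflow

-6991 → 10010010110001
-6420 → 10011011101100
Subtract via negate-and-add: invert 10011011101100 + 1 = 01100100010100 (i.e. 6420).
  10010010110001
+ 01100100010100
= 11110111000101
Result 11110111000101: MSB = 1 → 15813 − 16384 = -571.
Addends (after negating the subtrahend) have opposite signs, so signed overflow cannot occur.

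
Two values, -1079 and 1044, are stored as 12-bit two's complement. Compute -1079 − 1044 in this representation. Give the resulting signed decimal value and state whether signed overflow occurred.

-1079 → 101111001001
1044 → 010000010100
Subtract via negate-and-add: invert 010000010100 + 1 = 101111101100 (i.e. -1044).
  101111001001
+ 101111101100
= 011110110101  (discard carry-out 1)
Result 011110110101: MSB = 0 → value 1973.
Both addends (after negating the subtrahend) are negative but the stored result is non-negative: signed overflow. The true value -1079 − 1044 = -2123 lies outside [-2048, 2047].

1973; overflow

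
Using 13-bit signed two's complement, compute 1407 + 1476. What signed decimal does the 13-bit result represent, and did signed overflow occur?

2883; no overflow

1407 → 0010101111111
1476 → 0010111000100
  0010101111111
+ 0010111000100
= 0101101000011
Result 0101101000011: MSB = 0 → value 2883.
Both addends are non-negative and so is the stored result: no signed overflow.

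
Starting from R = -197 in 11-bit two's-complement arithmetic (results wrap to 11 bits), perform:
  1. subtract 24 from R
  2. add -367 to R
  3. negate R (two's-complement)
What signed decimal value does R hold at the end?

588

Start: R = -197 = 11100111011.
R = -197 − 24 = -221 = 11100100011
R = -221 + (-367) = -588 = 10110110100
R = −(-588) = 588 = 01001001100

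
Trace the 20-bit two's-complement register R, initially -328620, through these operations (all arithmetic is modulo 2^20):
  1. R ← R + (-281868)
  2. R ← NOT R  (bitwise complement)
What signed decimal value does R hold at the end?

-438089

Start: R = -328620 = 10101111110001010100.
R = -328620 + (-281868) = -610488; wraps to 438088 = 01101010111101001000
R = NOT 01101010111101001000 = 10010101000010110111 = -438089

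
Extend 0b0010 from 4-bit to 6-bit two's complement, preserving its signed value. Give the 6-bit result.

000010

MSB of 0010 is 0; replicate it into the new high bits.
00|0010 → 000010 (still 2).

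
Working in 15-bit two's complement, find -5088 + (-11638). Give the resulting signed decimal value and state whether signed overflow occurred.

-5088 → 110110000100000
-11638 → 101001010001010
  110110000100000
+ 101001010001010
= 011111010101010  (discard carry-out 1)
Result 011111010101010: MSB = 0 → value 16042.
Both addends are negative but the stored result is non-negative: signed overflow. The true value -5088 + (-11638) = -16726 lies outside [-16384, 16383].

16042; overflow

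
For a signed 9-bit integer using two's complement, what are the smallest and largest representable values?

min = -256, max = 255

Minimum: −2^8 = -256.
Maximum: 2^8 − 1 = 255.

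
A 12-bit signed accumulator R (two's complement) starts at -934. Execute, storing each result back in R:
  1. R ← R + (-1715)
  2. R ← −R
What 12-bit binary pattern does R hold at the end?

101001011001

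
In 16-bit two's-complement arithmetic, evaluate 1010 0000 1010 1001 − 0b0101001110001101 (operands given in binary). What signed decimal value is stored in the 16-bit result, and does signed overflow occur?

19740; overflow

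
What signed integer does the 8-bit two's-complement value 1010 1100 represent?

MSB is 1, so the value is negative.
Unsigned reading: 172. Subtract 2^8 = 256: 172 − 256 = -84.

-84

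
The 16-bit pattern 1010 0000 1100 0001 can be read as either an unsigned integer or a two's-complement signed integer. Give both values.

unsigned = 41153, signed = -24383

Unsigned: 1010000011000001 = 41153.
Signed: MSB=1 → 41153 − 65536 = -24383.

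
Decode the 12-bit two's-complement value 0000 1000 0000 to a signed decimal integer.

MSB is 0, so the value is non-negative: 000010000000 = 128.

128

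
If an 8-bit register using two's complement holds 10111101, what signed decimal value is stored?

MSB is 1, so the value is negative.
Invert: 01000010. Add 1: 01000011 = 67. So the value is −67.

-67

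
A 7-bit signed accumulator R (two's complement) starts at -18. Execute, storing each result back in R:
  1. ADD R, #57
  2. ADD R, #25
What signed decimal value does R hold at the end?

-64

Start: R = -18 = 1101110.
R = -18 + 57 = 39 = 0100111
R = 39 + 25 = 64; wraps to -64 = 1000000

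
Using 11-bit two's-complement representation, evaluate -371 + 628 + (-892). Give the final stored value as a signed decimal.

-371 + 628 = 257 (00100000001)
257 + (-892) = -635 (10110000101)

-635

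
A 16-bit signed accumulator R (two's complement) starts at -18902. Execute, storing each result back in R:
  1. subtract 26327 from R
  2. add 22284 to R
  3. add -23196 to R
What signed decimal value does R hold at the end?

19395

Start: R = -18902 = 1011011000101010.
R = -18902 − 26327 = -45229; wraps to 20307 = 0100111101010011
R = 20307 + 22284 = 42591; wraps to -22945 = 1010011001011111
R = -22945 + (-23196) = -46141; wraps to 19395 = 0100101111000011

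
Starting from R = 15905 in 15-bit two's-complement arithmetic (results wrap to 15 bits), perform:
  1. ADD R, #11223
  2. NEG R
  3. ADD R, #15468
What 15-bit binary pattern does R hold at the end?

Start: R = 15905 = 011111000100001.
R = 15905 + 11223 = 27128; wraps to -5640 = 110100111111000
R = −(-5640) = 5640 = 001011000001000
R = 5640 + 15468 = 21108; wraps to -11660 = 101001001110100

101001001110100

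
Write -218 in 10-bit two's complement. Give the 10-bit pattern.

|-218| = 218 = 0011011010 in 10 bits.
Invert the bits: 1100100101. Add 1: 1100100110.

1100100110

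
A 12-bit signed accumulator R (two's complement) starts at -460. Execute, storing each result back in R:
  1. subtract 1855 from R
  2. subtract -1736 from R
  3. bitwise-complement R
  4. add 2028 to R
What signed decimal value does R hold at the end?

-1490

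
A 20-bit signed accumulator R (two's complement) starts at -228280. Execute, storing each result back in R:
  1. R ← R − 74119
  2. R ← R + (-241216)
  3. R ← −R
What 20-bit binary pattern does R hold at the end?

10000100101101111111

Start: R = -228280 = 11001000010001001000.
R = -228280 − 74119 = -302399 = 10110110001011000001
R = -302399 + (-241216) = -543615; wraps to 504961 = 01111011010010000001
R = −(504961) = -504961 = 10000100101101111111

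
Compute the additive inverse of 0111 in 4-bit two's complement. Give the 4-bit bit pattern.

1001

Invert: 1000. Add 1: 1001.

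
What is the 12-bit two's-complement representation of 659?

001010010011

659 is non-negative, so write it directly in 12 bits: 001010010011.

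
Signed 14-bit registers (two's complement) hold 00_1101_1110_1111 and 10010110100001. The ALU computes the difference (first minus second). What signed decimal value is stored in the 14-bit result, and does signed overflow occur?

00_1101_1110_1111 → 00110111101111 = 3567 (signed)
10010110100001 = -6751 (signed)
Subtract via negate-and-add: invert 10010110100001 + 1 = 01101001011111 (i.e. 6751).
  00110111101111
+ 01101001011111
= 10100001001110
Result 10100001001110: MSB = 1 → 10318 − 16384 = -6066.
Both addends (after negating the subtrahend) are non-negative but the stored result is negative: signed overflow. The true value 3567 − (-6751) = 10318 lies outside [-8192, 8191].

-6066; overflow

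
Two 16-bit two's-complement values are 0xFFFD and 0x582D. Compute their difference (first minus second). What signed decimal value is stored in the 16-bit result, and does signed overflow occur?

-22576; no overflow

0xFFFD = 1111111111111101 = -3 (signed)
0x582D = 0101100000101101 = 22573 (signed)
Subtract via negate-and-add: invert 0101100000101101 + 1 = 1010011111010011 (i.e. -22573).
  1111111111111101
+ 1010011111010011
= 1010011111010000  (discard carry-out 1)
Result 1010011111010000: MSB = 1 → 42960 − 65536 = -22576.
Both addends (after negating the subtrahend) are negative and so is the stored result: no signed overflow.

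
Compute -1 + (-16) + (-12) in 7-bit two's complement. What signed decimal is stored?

-29

-1 + (-16) = -17 (1101111)
-17 + (-12) = -29 (1100011)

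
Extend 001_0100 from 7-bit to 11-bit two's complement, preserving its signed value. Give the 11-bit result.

00000010100

MSB of 0010100 is 0; replicate it into the new high bits.
0000|0010100 → 00000010100 (still 20).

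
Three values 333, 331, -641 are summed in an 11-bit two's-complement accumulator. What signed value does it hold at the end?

333 + 331 = 664 (01010011000)
664 + (-641) = 23 (00000010111)

23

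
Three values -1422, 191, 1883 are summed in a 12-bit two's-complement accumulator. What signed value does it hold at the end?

652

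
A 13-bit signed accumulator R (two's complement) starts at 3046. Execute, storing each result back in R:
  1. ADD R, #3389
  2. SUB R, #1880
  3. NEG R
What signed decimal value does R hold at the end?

Start: R = 3046 = 0101111100110.
R = 3046 + 3389 = 6435; wraps to -1757 = 1100100100011
R = -1757 − 1880 = -3637 = 1000111001011
R = −(-3637) = 3637 = 0111000110101

3637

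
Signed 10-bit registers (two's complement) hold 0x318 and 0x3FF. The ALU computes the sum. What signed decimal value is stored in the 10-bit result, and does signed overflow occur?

-233; no overflow

0x318 = 1100011000 = -232 (signed)
0x3FF = 1111111111 = -1 (signed)
  1100011000
+ 1111111111
= 1100010111  (discard carry-out 1)
Result 1100010111: MSB = 1 → 791 − 1024 = -233.
Both addends are negative and so is the stored result: no signed overflow.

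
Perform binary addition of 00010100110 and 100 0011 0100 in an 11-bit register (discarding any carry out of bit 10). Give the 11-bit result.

  00010100110
+ 10000110100
= 10011011010

10011011010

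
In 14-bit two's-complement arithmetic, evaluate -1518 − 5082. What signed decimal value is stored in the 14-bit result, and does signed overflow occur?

-6600; no overflow

-1518 → 11101000010010
5082 → 01001111011010
Subtract via negate-and-add: invert 01001111011010 + 1 = 10110000100110 (i.e. -5082).
  11101000010010
+ 10110000100110
= 10011000111000  (discard carry-out 1)
Result 10011000111000: MSB = 1 → 9784 − 16384 = -6600.
Both addends (after negating the subtrahend) are negative and so is the stored result: no signed overflow.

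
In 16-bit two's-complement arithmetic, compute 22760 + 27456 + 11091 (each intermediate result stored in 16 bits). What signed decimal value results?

-4229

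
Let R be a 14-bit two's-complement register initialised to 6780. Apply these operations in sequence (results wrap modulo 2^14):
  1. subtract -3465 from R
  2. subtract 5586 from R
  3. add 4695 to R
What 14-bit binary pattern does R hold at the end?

10010010001010

Start: R = 6780 = 01101001111100.
R = 6780 − (-3465) = 10245; wraps to -6139 = 10100000000101
R = -6139 − 5586 = -11725; wraps to 4659 = 01001000110011
R = 4659 + 4695 = 9354; wraps to -7030 = 10010010001010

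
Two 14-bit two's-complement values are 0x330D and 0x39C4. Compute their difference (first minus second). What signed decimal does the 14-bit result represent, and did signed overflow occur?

0x330D = 11001100001101 = -3315 (signed)
0x39C4 = 11100111000100 = -1596 (signed)
Subtract via negate-and-add: invert 11100111000100 + 1 = 00011000111100 (i.e. 1596).
  11001100001101
+ 00011000111100
= 11100101001001
Result 11100101001001: MSB = 1 → 14665 − 16384 = -1719.
Addends (after negating the subtrahend) have opposite signs, so signed overflow cannot occur.

-1719; no overflow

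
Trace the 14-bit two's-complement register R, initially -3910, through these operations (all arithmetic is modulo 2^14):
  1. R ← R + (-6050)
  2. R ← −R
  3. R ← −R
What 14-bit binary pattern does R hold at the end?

01100100011000

Start: R = -3910 = 11000010111010.
R = -3910 + (-6050) = -9960; wraps to 6424 = 01100100011000
R = −(6424) = -6424 = 10011011101000
R = −(-6424) = 6424 = 01100100011000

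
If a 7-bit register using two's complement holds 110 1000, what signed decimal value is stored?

MSB is 1, so the value is negative.
Unsigned reading: 104. Subtract 2^7 = 128: 104 − 128 = -24.

-24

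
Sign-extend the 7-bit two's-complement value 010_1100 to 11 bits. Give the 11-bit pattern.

MSB of 0101100 is 0; replicate it into the new high bits.
0000|0101100 → 00000101100 (still 44).

00000101100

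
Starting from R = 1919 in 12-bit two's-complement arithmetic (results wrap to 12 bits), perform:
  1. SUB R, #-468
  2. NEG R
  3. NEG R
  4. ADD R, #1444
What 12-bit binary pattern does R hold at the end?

111011110111

Start: R = 1919 = 011101111111.
R = 1919 − (-468) = 2387; wraps to -1709 = 100101010011
R = −(-1709) = 1709 = 011010101101
R = −(1709) = -1709 = 100101010011
R = -1709 + 1444 = -265 = 111011110111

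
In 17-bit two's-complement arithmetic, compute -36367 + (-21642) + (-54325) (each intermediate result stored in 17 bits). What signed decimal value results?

18738

-36367 + (-21642) = -58009 (10001110101100111)
-58009 + (-54325) = -112334 → wraps to 18738 (00100100100110010)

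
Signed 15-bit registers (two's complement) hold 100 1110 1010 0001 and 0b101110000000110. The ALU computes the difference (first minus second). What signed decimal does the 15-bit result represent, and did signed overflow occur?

-3429; no overflow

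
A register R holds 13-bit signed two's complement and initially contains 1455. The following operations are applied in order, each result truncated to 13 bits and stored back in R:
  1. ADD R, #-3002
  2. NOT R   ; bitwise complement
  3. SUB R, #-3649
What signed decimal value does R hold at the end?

-2997

Start: R = 1455 = 0010110101111.
R = 1455 + (-3002) = -1547 = 1100111110101
R = NOT 1100111110101 = 0011000001010 = 1546
R = 1546 − (-3649) = 5195; wraps to -2997 = 1010001001011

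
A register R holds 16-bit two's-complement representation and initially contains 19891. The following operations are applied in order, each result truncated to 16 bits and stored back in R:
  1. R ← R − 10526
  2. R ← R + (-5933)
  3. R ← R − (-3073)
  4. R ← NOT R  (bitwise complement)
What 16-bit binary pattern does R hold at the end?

Start: R = 19891 = 0100110110110011.
R = 19891 − 10526 = 9365 = 0010010010010101
R = 9365 + (-5933) = 3432 = 0000110101101000
R = 3432 − (-3073) = 6505 = 0001100101101001
R = NOT 0001100101101001 = 1110011010010110 = -6506

1110011010010110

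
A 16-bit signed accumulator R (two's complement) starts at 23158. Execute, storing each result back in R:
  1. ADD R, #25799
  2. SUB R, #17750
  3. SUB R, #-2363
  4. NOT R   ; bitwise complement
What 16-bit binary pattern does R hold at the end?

0111110011011101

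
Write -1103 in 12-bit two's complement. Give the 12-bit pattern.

101110110001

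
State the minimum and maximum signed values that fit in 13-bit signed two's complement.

Minimum: −2^12 = -4096.
Maximum: 2^12 − 1 = 4095.

min = -4096, max = 4095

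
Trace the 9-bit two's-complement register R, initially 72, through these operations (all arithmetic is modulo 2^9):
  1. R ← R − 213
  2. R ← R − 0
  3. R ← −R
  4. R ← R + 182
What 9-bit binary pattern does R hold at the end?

101000011

Start: R = 72 = 001001000.
R = 72 − 213 = -141 = 101110011
R = -141 − 0 = -141 = 101110011
R = −(-141) = 141 = 010001101
R = 141 + 182 = 323; wraps to -189 = 101000011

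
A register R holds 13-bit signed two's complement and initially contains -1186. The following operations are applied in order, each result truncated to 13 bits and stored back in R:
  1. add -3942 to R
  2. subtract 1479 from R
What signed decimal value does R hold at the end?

Start: R = -1186 = 1101101011110.
R = -1186 + (-3942) = -5128; wraps to 3064 = 0101111111000
R = 3064 − 1479 = 1585 = 0011000110001

1585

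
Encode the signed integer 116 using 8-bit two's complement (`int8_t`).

116 is non-negative, so write it directly in 8 bits: 01110100.

01110100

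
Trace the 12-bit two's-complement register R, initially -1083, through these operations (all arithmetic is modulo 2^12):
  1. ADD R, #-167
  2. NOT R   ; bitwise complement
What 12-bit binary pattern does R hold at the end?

Start: R = -1083 = 101111000101.
R = -1083 + (-167) = -1250 = 101100011110
R = NOT 101100011110 = 010011100001 = 1249

010011100001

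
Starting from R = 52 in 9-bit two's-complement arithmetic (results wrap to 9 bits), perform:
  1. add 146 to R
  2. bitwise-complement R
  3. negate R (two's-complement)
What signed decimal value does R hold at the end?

Start: R = 52 = 000110100.
R = 52 + 146 = 198 = 011000110
R = NOT 011000110 = 100111001 = -199
R = −(-199) = 199 = 011000111

199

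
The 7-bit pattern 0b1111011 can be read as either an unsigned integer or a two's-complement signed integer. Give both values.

unsigned = 123, signed = -5

Unsigned: 1111011 = 123.
Signed: MSB=1 → 123 − 128 = -5.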